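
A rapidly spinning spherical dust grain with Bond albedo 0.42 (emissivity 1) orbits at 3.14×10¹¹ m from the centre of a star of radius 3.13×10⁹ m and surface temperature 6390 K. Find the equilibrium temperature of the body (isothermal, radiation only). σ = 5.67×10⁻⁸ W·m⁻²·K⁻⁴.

T ≈ 394 K

The star's surface emits σT_*⁴; at distance d the flux is S = σT_*⁴(R_*/d)².
S = 5.67×10⁻⁸·(6390)⁴·(3.13×10⁹/3.14×10¹¹)² = 9393 W/m².
For an isothermal sphere T⁴ = (1−a)S/(4σ) = 2.402×10¹⁰ K⁴.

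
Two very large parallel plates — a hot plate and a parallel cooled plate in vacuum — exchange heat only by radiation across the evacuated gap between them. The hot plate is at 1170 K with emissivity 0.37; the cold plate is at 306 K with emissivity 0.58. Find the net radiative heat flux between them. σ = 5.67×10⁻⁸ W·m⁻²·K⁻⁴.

For two infinite grey parallel plates, q = σ(T₁⁴ − T₂⁴)/(1/ε₁ + 1/ε₂ − 1).
T₁⁴ − T₂⁴ = 1.874×10¹² − 8.768×10⁹ = 1.865×10¹² K⁴.
1/ε₁ + 1/ε₂ − 1 = 2.703 + 1.724 − 1 = 3.427.
q = 5.67×10⁻⁸ × 1.865×10¹² / 3.427.

q ≈ 30900 W/m²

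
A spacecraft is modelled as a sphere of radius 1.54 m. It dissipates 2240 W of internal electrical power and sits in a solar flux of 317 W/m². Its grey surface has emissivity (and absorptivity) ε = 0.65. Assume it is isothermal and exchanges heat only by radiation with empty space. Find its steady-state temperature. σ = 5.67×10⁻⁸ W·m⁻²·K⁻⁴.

T ≈ 242 K

At steady state, absorbed solar power + internal power = radiated power.
Absorbed: α·S·A_cross = 0.65·317·7.451 = 1535 W (cross-section πr²).
Total input = 1535 + 2240 = 3775 W.
Radiated: εσ·A_surf·T⁴ with A_surf = 4πr² = 29.80 m².
T⁴ = 3775/(0.65·5.67×10⁻⁸·29.80) = 3.437×10⁹ K⁴.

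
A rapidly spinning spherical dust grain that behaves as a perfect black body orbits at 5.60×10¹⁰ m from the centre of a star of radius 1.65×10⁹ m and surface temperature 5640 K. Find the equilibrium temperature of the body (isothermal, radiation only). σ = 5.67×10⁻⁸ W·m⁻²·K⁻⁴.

T ≈ 685 K

The star's surface emits σT_*⁴; at distance d the flux is S = σT_*⁴(R_*/d)².
S = 5.67×10⁻⁸·(5640)⁴·(1.65×10⁹/5.60×10¹⁰)² = 49810 W/m².
For an isothermal sphere T⁴ = (1−a)S/(4σ) = 2.196×10¹¹ K⁴.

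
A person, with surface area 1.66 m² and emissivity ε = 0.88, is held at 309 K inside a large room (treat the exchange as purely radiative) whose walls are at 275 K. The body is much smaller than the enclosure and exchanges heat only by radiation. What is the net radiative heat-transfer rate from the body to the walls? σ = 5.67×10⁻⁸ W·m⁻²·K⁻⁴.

For a small grey body in a large enclosure: P_net = εσA(T_body⁴ − T_wall⁴).
A = 1.66 m²; T_body⁴ − T_wall⁴ = 9.117×10⁹ − 5.719×10⁹ = 3.397×10⁹ K⁴.
|P_net| = 0.88·5.67×10⁻⁸·1.660·3.397×10⁹.

P_net ≈ 281 W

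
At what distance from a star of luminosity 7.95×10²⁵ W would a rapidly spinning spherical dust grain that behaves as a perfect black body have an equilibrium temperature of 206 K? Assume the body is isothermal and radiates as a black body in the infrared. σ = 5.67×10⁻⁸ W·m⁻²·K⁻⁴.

For an isothermal black-emitting sphere, (1−a)S·πr² = σ·4πr²·T⁴ ⇒ S = 4σT⁴/(1−a).
S = 4·5.67×10⁻⁸·(206)⁴/1.00 = 408.4 W/m².
Flux falls as S = L/(4πd²), so d = √(L/(4πS)) = √(7.95×10²⁵/(4π·408.4)).

d ≈ 1.24×10¹¹ m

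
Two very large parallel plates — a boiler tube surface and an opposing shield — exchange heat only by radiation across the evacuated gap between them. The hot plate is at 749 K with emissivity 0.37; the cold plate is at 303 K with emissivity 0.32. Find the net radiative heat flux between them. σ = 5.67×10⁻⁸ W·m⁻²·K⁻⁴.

q ≈ 3600 W/m²

For two infinite grey parallel plates, q = σ(T₁⁴ − T₂⁴)/(1/ε₁ + 1/ε₂ − 1).
T₁⁴ − T₂⁴ = 3.147×10¹¹ − 8.429×10⁹ = 3.063×10¹¹ K⁴.
1/ε₁ + 1/ε₂ − 1 = 2.703 + 3.125 − 1 = 4.828.
q = 5.67×10⁻⁸ × 3.063×10¹¹ / 4.828.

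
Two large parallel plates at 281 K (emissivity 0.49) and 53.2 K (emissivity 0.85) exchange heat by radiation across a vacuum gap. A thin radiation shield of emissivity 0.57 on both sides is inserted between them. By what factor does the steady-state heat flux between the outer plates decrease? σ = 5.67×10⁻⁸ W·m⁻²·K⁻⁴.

factor ≈ 2.13

Without shield: q₀ = σΔ(T⁴)/(1/ε₁+1/ε₂−1) with denominator 2.217.
With shield the two gaps are in series; the resistances add: (1/ε₁+1/ε_s−1)+(1/ε_s+1/ε₂−1) = 2.795+1.931 = 4.726.
Heat-flux ratio q₀/q = 4.726/2.217.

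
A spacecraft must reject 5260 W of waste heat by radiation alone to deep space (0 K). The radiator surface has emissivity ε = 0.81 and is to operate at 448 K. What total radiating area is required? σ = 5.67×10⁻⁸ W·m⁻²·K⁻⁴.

P = εσA T⁴ ⇒ A = P/(εσT⁴).
T⁴ = 4.028×10¹⁰ K⁴.
A = 5260/(0.81 × 5.67×10⁻⁸ × 4.028×10¹⁰).

A ≈ 2.84 m²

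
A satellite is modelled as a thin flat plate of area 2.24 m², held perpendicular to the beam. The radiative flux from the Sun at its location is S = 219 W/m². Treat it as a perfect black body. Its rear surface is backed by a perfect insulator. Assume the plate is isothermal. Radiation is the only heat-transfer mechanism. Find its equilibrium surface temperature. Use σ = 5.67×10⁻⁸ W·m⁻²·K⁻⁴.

At equilibrium, absorbed power = emitted power.
Absorbing cross-section = A = 2.240 m²; emitting surface = A = 2.240 m² (ratio 1).
S·A_cross = εσ·A_surf·T⁴  ⇒  T⁴ = S/(1σ).
T⁴ = 1.00·219/(1·5.67×10⁻⁸) = 3.862×10⁹ K⁴.
T = (3.862×10⁹)^(1/4).

T ≈ 249 K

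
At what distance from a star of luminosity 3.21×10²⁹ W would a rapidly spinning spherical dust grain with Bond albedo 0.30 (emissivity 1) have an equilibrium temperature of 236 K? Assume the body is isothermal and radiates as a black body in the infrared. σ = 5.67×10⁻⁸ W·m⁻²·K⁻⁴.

For an isothermal black-emitting sphere, (1−a)S·πr² = σ·4πr²·T⁴ ⇒ S = 4σT⁴/(1−a).
S = 4·5.67×10⁻⁸·(236)⁴/0.700 = 1005 W/m².
Flux falls as S = L/(4πd²), so d = √(L/(4πS)) = √(3.21×10²⁹/(4π·1005)).

d ≈ 5.04×10¹² m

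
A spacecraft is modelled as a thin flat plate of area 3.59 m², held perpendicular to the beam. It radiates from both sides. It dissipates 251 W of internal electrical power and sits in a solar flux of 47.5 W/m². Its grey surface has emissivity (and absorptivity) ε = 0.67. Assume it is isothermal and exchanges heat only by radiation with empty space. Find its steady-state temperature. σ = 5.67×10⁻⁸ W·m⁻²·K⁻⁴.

T ≈ 191 K

At steady state, absorbed solar power + internal power = radiated power.
Absorbed: α·S·A_cross = 0.67·47.5·3.590 = 114.3 W (cross-section A).
Total input = 114.3 + 251 = 365.3 W.
Radiated: εσ·A_surf·T⁴ with A_surf = 2A = 7.180 m².
T⁴ = 365.3/(0.67·5.67×10⁻⁸·7.180) = 1.339×10⁹ K⁴.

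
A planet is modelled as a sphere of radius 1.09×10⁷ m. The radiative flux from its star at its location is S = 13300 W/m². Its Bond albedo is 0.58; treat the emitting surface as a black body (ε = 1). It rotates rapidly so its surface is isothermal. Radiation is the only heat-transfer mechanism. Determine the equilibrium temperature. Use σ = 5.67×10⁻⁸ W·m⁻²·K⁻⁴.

At equilibrium, absorbed power = emitted power.
Absorbing cross-section = πr² = 3.733×10¹⁴ m²; emitting surface = 4πr² = 1.493×10¹⁵ m² (ratio 4).
(1−a)S·A_cross = εσ·A_surf·T⁴  ⇒  T⁴ = (1−a)S/(4σ).
T⁴ = 0.420·13300/(4·5.67×10⁻⁸) = 2.463×10¹⁰ K⁴.
T = (2.463×10¹⁰)^(1/4).

T ≈ 396 K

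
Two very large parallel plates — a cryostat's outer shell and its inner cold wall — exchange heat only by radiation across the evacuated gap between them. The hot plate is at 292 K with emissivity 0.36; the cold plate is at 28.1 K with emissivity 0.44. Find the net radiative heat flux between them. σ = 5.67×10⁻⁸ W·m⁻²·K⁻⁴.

For two infinite grey parallel plates, q = σ(T₁⁴ − T₂⁴)/(1/ε₁ + 1/ε₂ − 1).
T₁⁴ − T₂⁴ = 7.270×10⁹ − 6.235×10⁵ = 7.269×10⁹ K⁴.
1/ε₁ + 1/ε₂ − 1 = 2.778 + 2.273 − 1 = 4.051.
q = 5.67×10⁻⁸ × 7.269×10⁹ / 4.051.

q ≈ 102 W/m²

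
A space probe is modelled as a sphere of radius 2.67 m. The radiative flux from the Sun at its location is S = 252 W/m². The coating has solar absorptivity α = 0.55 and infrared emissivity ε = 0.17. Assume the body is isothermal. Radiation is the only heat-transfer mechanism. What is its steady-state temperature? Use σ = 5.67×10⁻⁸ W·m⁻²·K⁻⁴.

T ≈ 245 K

At equilibrium, absorbed power = emitted power.
Absorbing cross-section = πr² = 22.40 m²; emitting surface = 4πr² = 89.58 m² (ratio 4).
αS·A_cross = εσ·A_surf·T⁴  ⇒  T⁴ = αS/(ε·4σ).
T⁴ = 0.550·252/(0.17·4·5.67×10⁻⁸) = 3.595×10⁹ K⁴.
T = (3.595×10⁹)^(1/4).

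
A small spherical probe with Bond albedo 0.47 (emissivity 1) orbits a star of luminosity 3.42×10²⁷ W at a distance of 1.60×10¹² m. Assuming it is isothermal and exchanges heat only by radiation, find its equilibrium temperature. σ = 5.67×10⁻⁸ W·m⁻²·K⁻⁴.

T ≈ 126 K

First find the stellar flux at distance d: S = L/(4πd²) = 3.42×10²⁷/(4π·(1.60×10¹²)²) = 106.3 W/m².
For an isothermal sphere, absorbed (1−a)S·πr² = emitted σ·4πr²·T⁴, so T⁴ = (1−a)S/(4σ).
T⁴ = 0.530·106.3/(4·5.67×10⁻⁸) = 2.484×10⁸ K⁴.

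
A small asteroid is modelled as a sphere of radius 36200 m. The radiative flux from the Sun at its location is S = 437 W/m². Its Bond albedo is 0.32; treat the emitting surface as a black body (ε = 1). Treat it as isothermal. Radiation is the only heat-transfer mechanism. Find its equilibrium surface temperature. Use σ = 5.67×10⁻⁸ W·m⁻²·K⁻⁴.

At equilibrium, absorbed power = emitted power.
Absorbing cross-section = πr² = 4.117×10⁹ m²; emitting surface = 4πr² = 1.647×10¹⁰ m² (ratio 4).
(1−a)S·A_cross = εσ·A_surf·T⁴  ⇒  T⁴ = (1−a)S/(4σ).
T⁴ = 0.680·437/(4·5.67×10⁻⁸) = 1.310×10⁹ K⁴.
T = (1.310×10⁹)^(1/4).

T ≈ 190 K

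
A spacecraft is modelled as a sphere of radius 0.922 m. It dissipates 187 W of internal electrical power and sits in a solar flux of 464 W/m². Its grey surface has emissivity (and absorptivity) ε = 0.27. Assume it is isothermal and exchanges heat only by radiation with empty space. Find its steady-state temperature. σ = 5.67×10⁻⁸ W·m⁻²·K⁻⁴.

T ≈ 238 K

At steady state, absorbed solar power + internal power = radiated power.
Absorbed: α·S·A_cross = 0.27·464·2.671 = 334.6 W (cross-section πr²).
Total input = 334.6 + 187 = 521.6 W.
Radiated: εσ·A_surf·T⁴ with A_surf = 4πr² = 10.68 m².
T⁴ = 521.6/(0.27·5.67×10⁻⁸·10.68) = 3.189×10⁹ K⁴.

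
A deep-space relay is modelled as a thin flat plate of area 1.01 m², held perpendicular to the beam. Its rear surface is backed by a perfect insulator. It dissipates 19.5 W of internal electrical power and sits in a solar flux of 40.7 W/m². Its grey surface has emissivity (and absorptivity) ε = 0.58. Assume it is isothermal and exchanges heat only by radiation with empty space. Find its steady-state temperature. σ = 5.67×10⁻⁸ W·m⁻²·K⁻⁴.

At steady state, absorbed solar power + internal power = radiated power.
Absorbed: α·S·A_cross = 0.58·40.7·1.010 = 23.84 W (cross-section A).
Total input = 23.84 + 19.5 = 43.34 W.
Radiated: εσ·A_surf·T⁴ with A_surf = A = 1.010 m².
T⁴ = 43.34/(0.58·5.67×10⁻⁸·1.010) = 1.305×10⁹ K⁴.

T ≈ 190 K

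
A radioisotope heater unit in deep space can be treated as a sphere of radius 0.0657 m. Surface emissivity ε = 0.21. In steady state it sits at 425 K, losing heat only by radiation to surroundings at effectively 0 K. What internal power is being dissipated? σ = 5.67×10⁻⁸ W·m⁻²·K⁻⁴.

P ≈ 21.1 W

Steady state: P = εσA T⁴.
A = 4πr² = 0.05424 m²; T⁴ = (425)⁴ = 3.263×10¹⁰ K⁴.
P = 0.21 × 5.67×10⁻⁸ × 0.05424 × 3.263×10¹⁰.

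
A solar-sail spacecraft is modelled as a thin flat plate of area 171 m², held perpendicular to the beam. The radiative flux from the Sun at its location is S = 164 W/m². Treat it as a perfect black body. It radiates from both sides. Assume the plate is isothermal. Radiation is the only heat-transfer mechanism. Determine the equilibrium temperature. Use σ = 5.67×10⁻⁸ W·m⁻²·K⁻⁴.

At equilibrium, absorbed power = emitted power.
Absorbing cross-section = A = 171.0 m²; emitting surface = 2A = 342.0 m² (ratio 2).
S·A_cross = εσ·A_surf·T⁴  ⇒  T⁴ = S/(2σ).
T⁴ = 1.00·164/(2·5.67×10⁻⁸) = 1.446×10⁹ K⁴.
T = (1.446×10⁹)^(1/4).

T ≈ 195 K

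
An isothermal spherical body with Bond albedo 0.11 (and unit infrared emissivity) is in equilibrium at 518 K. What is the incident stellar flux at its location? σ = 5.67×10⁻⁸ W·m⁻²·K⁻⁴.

S ≈ 18300 W/m²

(1−a)S·πr² = σ·4πr²·T⁴ ⇒ S = 4σT⁴/(1−a).
S = 4·5.67×10⁻⁸·7.200×10¹⁰/0.890.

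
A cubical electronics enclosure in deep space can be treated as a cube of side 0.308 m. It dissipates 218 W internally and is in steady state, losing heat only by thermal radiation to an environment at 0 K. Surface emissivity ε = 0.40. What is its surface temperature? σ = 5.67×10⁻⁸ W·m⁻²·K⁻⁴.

Steady state: internal power = radiated power, P = εσA T⁴.
Radiating area A = 6L² = 0.5692 m².
T⁴ = P/(εσA) = 218/(0.40·5.67×10⁻⁸·0.5692) = 1.689×10¹⁰ K⁴.
T = (1.689×10¹⁰)^(1/4).

T ≈ 360 K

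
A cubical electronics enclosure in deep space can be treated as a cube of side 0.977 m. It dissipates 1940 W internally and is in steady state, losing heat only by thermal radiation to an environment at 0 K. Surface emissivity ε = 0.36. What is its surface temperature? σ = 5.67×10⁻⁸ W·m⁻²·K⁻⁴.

T ≈ 359 K

Steady state: internal power = radiated power, P = εσA T⁴.
Radiating area A = 6L² = 5.727 m².
T⁴ = P/(εσA) = 1940/(0.36·5.67×10⁻⁸·5.727) = 1.659×10¹⁰ K⁴.
T = (1.659×10¹⁰)^(1/4).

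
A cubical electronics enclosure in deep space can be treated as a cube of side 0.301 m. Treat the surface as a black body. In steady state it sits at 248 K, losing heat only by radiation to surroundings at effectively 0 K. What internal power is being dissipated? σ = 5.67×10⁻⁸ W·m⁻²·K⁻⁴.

P ≈ 117 W

Steady state: P = εσA T⁴.
A = 6L² = 0.5436 m²; T⁴ = (248)⁴ = 3.783×10⁹ K⁴.
P = 1.0 × 5.67×10⁻⁸ × 0.5436 × 3.783×10⁹.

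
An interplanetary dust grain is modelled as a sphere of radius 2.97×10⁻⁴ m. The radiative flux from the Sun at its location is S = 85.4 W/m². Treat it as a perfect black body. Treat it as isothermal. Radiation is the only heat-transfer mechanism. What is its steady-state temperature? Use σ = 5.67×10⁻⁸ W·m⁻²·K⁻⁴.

T ≈ 139 K

At equilibrium, absorbed power = emitted power.
Absorbing cross-section = πr² = 2.771×10⁻⁷ m²; emitting surface = 4πr² = 1.108×10⁻⁶ m² (ratio 4).
S·A_cross = εσ·A_surf·T⁴  ⇒  T⁴ = S/(4σ).
T⁴ = 1.00·85.4/(4·5.67×10⁻⁸) = 3.765×10⁸ K⁴.
T = (3.765×10⁸)^(1/4).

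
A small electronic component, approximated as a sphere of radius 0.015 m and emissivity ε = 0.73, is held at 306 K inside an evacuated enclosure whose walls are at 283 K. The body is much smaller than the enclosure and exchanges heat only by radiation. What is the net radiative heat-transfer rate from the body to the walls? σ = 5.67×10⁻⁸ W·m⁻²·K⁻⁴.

For a small grey body in a large enclosure: P_net = εσA(T_body⁴ − T_wall⁴).
A = 4πr² = 0.002827 m²; T_body⁴ − T_wall⁴ = 8.768×10⁹ − 6.414×10⁹ = 2.353×10⁹ K⁴.
|P_net| = 0.73·5.67×10⁻⁸·0.002827·2.353×10⁹.

P_net ≈ 0.275 W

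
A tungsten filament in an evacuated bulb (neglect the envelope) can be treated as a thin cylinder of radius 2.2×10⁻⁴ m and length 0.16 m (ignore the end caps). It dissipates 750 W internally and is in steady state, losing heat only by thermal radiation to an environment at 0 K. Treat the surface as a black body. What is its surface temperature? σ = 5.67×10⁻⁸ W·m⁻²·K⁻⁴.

T ≈ 2780 K

Steady state: internal power = radiated power, P = εσA T⁴.
Radiating area A = 2πrL = 2.212×10⁻⁴ m².
T⁴ = P/(εσA) = 750/(1.0·5.67×10⁻⁸·2.212×10⁻⁴) = 5.981×10¹³ K⁴.
T = (5.981×10¹³)^(1/4).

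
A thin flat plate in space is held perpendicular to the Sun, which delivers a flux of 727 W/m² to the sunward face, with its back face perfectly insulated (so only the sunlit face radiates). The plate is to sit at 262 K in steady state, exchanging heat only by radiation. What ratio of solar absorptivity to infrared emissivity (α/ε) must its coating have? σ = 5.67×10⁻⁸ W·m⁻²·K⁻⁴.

α/ε ≈ 0.367

Balance: αS·A = εσ·1A·T⁴ ⇒ α/ε = σT⁴/S.
α/ε = 5.67×10⁻⁸·(262)⁴/727 = 5.67×10⁻⁸·4.712×10⁹/727.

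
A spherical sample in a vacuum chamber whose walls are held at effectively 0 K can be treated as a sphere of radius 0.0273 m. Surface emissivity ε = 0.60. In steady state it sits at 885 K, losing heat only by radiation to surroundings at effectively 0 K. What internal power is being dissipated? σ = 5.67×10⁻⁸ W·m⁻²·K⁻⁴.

P ≈ 195 W

Steady state: P = εσA T⁴.
A = 4πr² = 0.009366 m²; T⁴ = (885)⁴ = 6.134×10¹¹ K⁴.
P = 0.60 × 5.67×10⁻⁸ × 0.009366 × 6.134×10¹¹.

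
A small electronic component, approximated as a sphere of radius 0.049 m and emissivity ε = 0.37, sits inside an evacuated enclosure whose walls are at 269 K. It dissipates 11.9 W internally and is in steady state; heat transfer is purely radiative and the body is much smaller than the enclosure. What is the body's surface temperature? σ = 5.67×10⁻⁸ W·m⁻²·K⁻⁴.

T ≈ 394 K

For a small grey body in a large enclosure, net radiated power = εσA(T⁴ − T_w⁴).
Steady state: P = εσA(T⁴ − T_w⁴) with A = 4πr² = 0.03017 m².
T⁴ = P/(εσA) + T_w⁴ = 11.9/(0.37·5.67×10⁻⁸·0.03017) + (269)⁴
    = 1.880×10¹⁰ + 5.236×10⁹ = 2.404×10¹⁰ K⁴.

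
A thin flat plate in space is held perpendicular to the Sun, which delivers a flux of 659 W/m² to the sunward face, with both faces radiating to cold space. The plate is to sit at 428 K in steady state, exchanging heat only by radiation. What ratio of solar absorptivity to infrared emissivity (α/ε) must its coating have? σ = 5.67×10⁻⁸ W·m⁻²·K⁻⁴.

α/ε ≈ 5.77

Balance: αS·A = εσ·2A·T⁴ ⇒ α/ε = 2σT⁴/S.
α/ε = 2·5.67×10⁻⁸·(428)⁴/659 = 2·5.67×10⁻⁸·3.356×10¹⁰/659.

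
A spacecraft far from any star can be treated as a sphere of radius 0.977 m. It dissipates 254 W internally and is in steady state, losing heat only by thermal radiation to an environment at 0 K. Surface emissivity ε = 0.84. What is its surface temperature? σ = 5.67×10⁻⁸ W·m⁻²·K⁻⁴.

Steady state: internal power = radiated power, P = εσA T⁴.
Radiating area A = 4πr² = 11.99 m².
T⁴ = P/(εσA) = 254/(0.84·5.67×10⁻⁸·11.99) = 4.446×10⁸ K⁴.
T = (4.446×10⁸)^(1/4).

T ≈ 145 K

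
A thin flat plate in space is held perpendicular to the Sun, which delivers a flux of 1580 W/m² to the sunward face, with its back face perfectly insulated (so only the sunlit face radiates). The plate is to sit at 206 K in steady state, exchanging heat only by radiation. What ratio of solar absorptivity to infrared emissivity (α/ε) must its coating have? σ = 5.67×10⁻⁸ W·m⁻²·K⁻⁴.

Balance: αS·A = εσ·1A·T⁴ ⇒ α/ε = σT⁴/S.
α/ε = 5.67×10⁻⁸·(206)⁴/1580 = 5.67×10⁻⁸·1.801×10⁹/1580.

α/ε ≈ 0.0646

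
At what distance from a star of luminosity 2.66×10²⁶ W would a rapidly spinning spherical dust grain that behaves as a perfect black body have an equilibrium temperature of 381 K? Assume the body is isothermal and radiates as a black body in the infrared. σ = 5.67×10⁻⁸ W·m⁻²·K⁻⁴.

For an isothermal black-emitting sphere, (1−a)S·πr² = σ·4πr²·T⁴ ⇒ S = 4σT⁴/(1−a).
S = 4·5.67×10⁻⁸·(381)⁴/1.00 = 4779 W/m².
Flux falls as S = L/(4πd²), so d = √(L/(4πS)) = √(2.66×10²⁶/(4π·4779)).

d ≈ 6.66×10¹⁰ m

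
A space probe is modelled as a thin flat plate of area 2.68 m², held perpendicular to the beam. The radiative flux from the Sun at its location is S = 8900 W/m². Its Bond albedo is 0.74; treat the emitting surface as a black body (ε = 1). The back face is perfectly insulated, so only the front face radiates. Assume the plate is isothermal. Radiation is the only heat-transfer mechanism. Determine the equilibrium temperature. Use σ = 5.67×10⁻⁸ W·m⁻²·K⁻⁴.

T ≈ 449 K

At equilibrium, absorbed power = emitted power.
Absorbing cross-section = A = 2.680 m²; emitting surface = A = 2.680 m² (ratio 1).
(1−a)S·A_cross = εσ·A_surf·T⁴  ⇒  T⁴ = (1−a)S/(1σ).
T⁴ = 0.260·8900/(1·5.67×10⁻⁸) = 4.081×10¹⁰ K⁴.
T = (4.081×10¹⁰)^(1/4).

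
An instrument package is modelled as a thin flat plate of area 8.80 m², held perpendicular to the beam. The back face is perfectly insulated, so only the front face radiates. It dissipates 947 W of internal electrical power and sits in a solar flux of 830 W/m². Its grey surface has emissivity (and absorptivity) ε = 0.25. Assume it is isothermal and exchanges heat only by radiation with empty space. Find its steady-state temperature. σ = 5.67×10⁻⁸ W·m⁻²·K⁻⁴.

At steady state, absorbed solar power + internal power = radiated power.
Absorbed: α·S·A_cross = 0.25·830·8.800 = 1826 W (cross-section A).
Total input = 1826 + 947 = 2773 W.
Radiated: εσ·A_surf·T⁴ with A_surf = A = 8.800 m².
T⁴ = 2773/(0.25·5.67×10⁻⁸·8.800) = 2.223×10¹⁰ K⁴.

T ≈ 386 K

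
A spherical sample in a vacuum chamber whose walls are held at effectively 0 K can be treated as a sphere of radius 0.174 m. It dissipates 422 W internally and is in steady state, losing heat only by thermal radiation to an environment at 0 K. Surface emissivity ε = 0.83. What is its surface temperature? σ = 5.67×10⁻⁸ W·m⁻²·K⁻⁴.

T ≈ 392 K

Steady state: internal power = radiated power, P = εσA T⁴.
Radiating area A = 4πr² = 0.3805 m².
T⁴ = P/(εσA) = 422/(0.83·5.67×10⁻⁸·0.3805) = 2.357×10¹⁰ K⁴.
T = (2.357×10¹⁰)^(1/4).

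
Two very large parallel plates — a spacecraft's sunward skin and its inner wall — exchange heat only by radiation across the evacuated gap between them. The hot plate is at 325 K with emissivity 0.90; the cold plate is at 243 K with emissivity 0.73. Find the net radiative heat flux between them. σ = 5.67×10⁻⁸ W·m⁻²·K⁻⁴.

For two infinite grey parallel plates, q = σ(T₁⁴ − T₂⁴)/(1/ε₁ + 1/ε₂ − 1).
T₁⁴ − T₂⁴ = 1.116×10¹⁰ − 3.487×10⁹ = 7.670×10⁹ K⁴.
1/ε₁ + 1/ε₂ − 1 = 1.111 + 1.370 − 1 = 1.481.
q = 5.67×10⁻⁸ × 7.670×10⁹ / 1.481.

q ≈ 294 W/m²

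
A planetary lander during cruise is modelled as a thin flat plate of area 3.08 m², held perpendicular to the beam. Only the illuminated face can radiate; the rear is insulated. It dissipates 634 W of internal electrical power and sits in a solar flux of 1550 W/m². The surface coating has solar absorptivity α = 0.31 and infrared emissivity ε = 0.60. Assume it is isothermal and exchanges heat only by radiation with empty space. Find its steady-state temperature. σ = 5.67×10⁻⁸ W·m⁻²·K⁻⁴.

At steady state, absorbed solar power + internal power = radiated power.
Absorbed: α·S·A_cross = 0.31·1550·3.080 = 1480 W (cross-section A).
Total input = 1480 + 634 = 2114 W.
Radiated: εσ·A_surf·T⁴ with A_surf = A = 3.080 m².
T⁴ = 2114/(0.60·5.67×10⁻⁸·3.080) = 2.017×10¹⁰ K⁴.

T ≈ 377 K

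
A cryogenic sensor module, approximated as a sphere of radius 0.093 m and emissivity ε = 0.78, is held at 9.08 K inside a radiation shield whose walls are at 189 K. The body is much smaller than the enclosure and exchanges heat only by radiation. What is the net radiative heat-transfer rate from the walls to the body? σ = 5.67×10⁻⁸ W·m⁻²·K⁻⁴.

P_net ≈ 6.13 W

For a small grey body in a large enclosure: P_net = εσA(T_body⁴ − T_wall⁴).
A = 4πr² = 0.1087 m²; T_body⁴ − T_wall⁴ = 6797 − 1.276×10⁹ = -1.276×10⁹ K⁴.
|P_net| = 0.78·5.67×10⁻⁸·0.1087·1.276×10⁹.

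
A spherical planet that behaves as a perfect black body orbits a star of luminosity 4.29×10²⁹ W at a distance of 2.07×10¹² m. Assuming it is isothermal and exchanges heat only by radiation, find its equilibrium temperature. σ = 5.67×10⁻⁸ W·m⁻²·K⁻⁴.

First find the stellar flux at distance d: S = L/(4πd²) = 4.29×10²⁹/(4π·(2.07×10¹²)²) = 7967 W/m².
For an isothermal sphere, absorbed (1−a)S·πr² = emitted σ·4πr²·T⁴, so T⁴ = (1−a)S/(4σ).
T⁴ = 1.00·7967/(4·5.67×10⁻⁸) = 3.513×10¹⁰ K⁴.

T ≈ 433 K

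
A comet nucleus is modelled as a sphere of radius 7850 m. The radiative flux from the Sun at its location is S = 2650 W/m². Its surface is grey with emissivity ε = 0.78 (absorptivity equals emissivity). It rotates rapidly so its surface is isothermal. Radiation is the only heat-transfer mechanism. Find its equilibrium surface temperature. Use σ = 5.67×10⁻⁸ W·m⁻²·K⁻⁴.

T ≈ 329 K

At equilibrium, absorbed power = emitted power.
Absorbing cross-section = πr² = 1.936×10⁸ m²; emitting surface = 4πr² = 7.744×10⁸ m² (ratio 4).
εS·A_cross = εσ·A_surf·T⁴  ⇒  T⁴ = S/(4σ)   (ε cancels).
T⁴ = 2650/(4·5.67×10⁻⁸) = 1.168×10¹⁰ K⁴.
T = (1.168×10¹⁰)^(1/4).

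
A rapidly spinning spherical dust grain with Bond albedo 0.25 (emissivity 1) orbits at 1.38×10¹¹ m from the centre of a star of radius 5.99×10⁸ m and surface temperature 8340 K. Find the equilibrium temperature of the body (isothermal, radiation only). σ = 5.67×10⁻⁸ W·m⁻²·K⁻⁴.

The star's surface emits σT_*⁴; at distance d the flux is S = σT_*⁴(R_*/d)².
S = 5.67×10⁻⁸·(8340)⁴·(5.99×10⁸/1.38×10¹¹)² = 5168 W/m².
For an isothermal sphere T⁴ = (1−a)S/(4σ) = 1.709×10¹⁰ K⁴.

T ≈ 362 K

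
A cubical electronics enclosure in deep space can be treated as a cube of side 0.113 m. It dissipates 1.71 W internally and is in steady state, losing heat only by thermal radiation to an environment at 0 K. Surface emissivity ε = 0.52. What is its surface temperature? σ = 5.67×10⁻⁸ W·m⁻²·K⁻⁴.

T ≈ 166 K

Steady state: internal power = radiated power, P = εσA T⁴.
Radiating area A = 6L² = 0.07661 m².
T⁴ = P/(εσA) = 1.71/(0.52·5.67×10⁻⁸·0.07661) = 7.570×10⁸ K⁴.
T = (7.570×10⁸)^(1/4).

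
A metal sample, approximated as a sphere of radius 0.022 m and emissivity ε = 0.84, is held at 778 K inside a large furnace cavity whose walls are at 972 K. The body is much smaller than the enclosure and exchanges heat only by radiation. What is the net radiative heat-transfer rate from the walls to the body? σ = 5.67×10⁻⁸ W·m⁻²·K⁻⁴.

For a small grey body in a large enclosure: P_net = εσA(T_body⁴ − T_wall⁴).
A = 4πr² = 0.006082 m²; T_body⁴ − T_wall⁴ = 3.664×10¹¹ − 8.926×10¹¹ = -5.262×10¹¹ K⁴.
|P_net| = 0.84·5.67×10⁻⁸·0.006082·5.262×10¹¹.

P_net ≈ 152 W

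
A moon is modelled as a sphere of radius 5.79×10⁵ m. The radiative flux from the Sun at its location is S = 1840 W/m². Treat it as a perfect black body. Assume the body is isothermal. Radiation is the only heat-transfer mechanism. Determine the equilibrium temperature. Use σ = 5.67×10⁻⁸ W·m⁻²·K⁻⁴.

At equilibrium, absorbed power = emitted power.
Absorbing cross-section = πr² = 1.053×10¹² m²; emitting surface = 4πr² = 4.213×10¹² m² (ratio 4).
S·A_cross = εσ·A_surf·T⁴  ⇒  T⁴ = S/(4σ).
T⁴ = 1.00·1840/(4·5.67×10⁻⁸) = 8.113×10⁹ K⁴.
T = (8.113×10⁹)^(1/4).

T ≈ 300 K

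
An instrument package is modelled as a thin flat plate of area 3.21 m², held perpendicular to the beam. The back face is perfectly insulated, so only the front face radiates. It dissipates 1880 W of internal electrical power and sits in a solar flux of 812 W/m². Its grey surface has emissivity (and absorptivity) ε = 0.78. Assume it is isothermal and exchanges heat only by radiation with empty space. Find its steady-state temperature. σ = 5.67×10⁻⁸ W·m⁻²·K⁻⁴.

At steady state, absorbed solar power + internal power = radiated power.
Absorbed: α·S·A_cross = 0.78·812·3.210 = 2033 W (cross-section A).
Total input = 2033 + 1880 = 3913 W.
Radiated: εσ·A_surf·T⁴ with A_surf = A = 3.210 m².
T⁴ = 3913/(0.78·5.67×10⁻⁸·3.210) = 2.756×10¹⁰ K⁴.

T ≈ 407 K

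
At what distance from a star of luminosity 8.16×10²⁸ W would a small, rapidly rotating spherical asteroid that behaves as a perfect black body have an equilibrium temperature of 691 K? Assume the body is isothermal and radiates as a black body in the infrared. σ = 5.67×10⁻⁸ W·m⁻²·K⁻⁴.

d ≈ 3.54×10¹¹ m

For an isothermal black-emitting sphere, (1−a)S·πr² = σ·4πr²·T⁴ ⇒ S = 4σT⁴/(1−a).
S = 4·5.67×10⁻⁸·(691)⁴/1.00 = 51710 W/m².
Flux falls as S = L/(4πd²), so d = √(L/(4πS)) = √(8.16×10²⁸/(4π·51710)).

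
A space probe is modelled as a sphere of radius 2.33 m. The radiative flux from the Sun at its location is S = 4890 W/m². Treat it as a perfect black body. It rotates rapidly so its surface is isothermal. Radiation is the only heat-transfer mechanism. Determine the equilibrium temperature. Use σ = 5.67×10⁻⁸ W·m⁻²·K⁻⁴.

T ≈ 383 K

At equilibrium, absorbed power = emitted power.
Absorbing cross-section = πr² = 17.06 m²; emitting surface = 4πr² = 68.22 m² (ratio 4).
S·A_cross = εσ·A_surf·T⁴  ⇒  T⁴ = S/(4σ).
T⁴ = 1.00·4890/(4·5.67×10⁻⁸) = 2.156×10¹⁰ K⁴.
T = (2.156×10¹⁰)^(1/4).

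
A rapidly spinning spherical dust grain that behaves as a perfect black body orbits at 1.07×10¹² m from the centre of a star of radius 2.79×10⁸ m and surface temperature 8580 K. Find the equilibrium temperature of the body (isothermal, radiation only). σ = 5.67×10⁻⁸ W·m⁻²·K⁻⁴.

The star's surface emits σT_*⁴; at distance d the flux is S = σT_*⁴(R_*/d)².
S = 5.67×10⁻⁸·(8580)⁴·(2.79×10⁸/1.07×10¹²)² = 20.89 W/m².
For an isothermal sphere T⁴ = (1−a)S/(4σ) = 9.211×10⁷ K⁴.

T ≈ 98.0 K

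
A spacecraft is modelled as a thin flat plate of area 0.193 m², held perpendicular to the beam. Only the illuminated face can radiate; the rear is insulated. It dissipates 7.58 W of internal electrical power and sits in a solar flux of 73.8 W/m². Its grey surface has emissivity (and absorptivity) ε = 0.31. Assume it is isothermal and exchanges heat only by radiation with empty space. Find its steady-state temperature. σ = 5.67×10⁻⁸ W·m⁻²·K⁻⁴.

T ≈ 244 K

At steady state, absorbed solar power + internal power = radiated power.
Absorbed: α·S·A_cross = 0.31·73.8·0.1930 = 4.415 W (cross-section A).
Total input = 4.415 + 7.58 = 12.00 W.
Radiated: εσ·A_surf·T⁴ with A_surf = A = 0.1930 m².
T⁴ = 12.00/(0.31·5.67×10⁻⁸·0.1930) = 3.536×10⁹ K⁴.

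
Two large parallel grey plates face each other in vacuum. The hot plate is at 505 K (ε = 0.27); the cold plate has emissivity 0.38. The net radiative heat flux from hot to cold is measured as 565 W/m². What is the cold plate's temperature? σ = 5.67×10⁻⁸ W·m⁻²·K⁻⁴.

T₂ ≈ 330 K

q = σ(T₁⁴ − T₂⁴)/(1/ε₁ + 1/ε₂ − 1); denominator = 5.335.
T₂⁴ = T₁⁴ − q·(1/ε₁+1/ε₂−1)/σ = 6.504×10¹⁰ − 565·5.335/5.67×10⁻⁸
    = 1.187×10¹⁰ K⁴.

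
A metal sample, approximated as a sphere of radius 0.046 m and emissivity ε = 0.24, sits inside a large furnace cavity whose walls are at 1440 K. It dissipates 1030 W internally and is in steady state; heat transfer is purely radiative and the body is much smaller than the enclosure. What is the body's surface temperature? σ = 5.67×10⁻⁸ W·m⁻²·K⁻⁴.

For a small grey body in a large enclosure, net radiated power = εσA(T⁴ − T_w⁴).
Steady state: P = εσA(T⁴ − T_w⁴) with A = 4πr² = 0.02659 m².
T⁴ = P/(εσA) + T_w⁴ = 1030/(0.24·5.67×10⁻⁸·0.02659) + (1440)⁴
    = 2.847×10¹² + 4.300×10¹² = 7.146×10¹² K⁴.

T ≈ 1640 K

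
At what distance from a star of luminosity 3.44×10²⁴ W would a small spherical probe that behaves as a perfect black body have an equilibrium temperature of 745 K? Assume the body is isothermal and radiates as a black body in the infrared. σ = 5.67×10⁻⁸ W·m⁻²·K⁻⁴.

For an isothermal black-emitting sphere, (1−a)S·πr² = σ·4πr²·T⁴ ⇒ S = 4σT⁴/(1−a).
S = 4·5.67×10⁻⁸·(745)⁴/1.00 = 69870 W/m².
Flux falls as S = L/(4πd²), so d = √(L/(4πS)) = √(3.44×10²⁴/(4π·69870)).

d ≈ 1.98×10⁹ m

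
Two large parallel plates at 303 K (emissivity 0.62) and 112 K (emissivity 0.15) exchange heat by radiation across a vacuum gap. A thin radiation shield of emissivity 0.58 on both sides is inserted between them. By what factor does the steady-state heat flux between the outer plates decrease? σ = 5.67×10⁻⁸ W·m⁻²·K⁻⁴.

factor ≈ 1.34

Without shield: q₀ = σΔ(T⁴)/(1/ε₁+1/ε₂−1) with denominator 7.280.
With shield the two gaps are in series; the resistances add: (1/ε₁+1/ε_s−1)+(1/ε_s+1/ε₂−1) = 2.337+7.391 = 9.728.
Heat-flux ratio q₀/q = 9.728/7.280.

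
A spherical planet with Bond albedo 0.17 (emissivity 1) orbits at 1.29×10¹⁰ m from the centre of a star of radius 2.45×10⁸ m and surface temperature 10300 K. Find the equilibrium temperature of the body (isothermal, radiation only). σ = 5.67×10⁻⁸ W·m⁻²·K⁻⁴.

T ≈ 958 K

The star's surface emits σT_*⁴; at distance d the flux is S = σT_*⁴(R_*/d)².
S = 5.67×10⁻⁸·(10300)⁴·(2.45×10⁸/1.29×10¹⁰)² = 2.302×10⁵ W/m².
For an isothermal sphere T⁴ = (1−a)S/(4σ) = 8.424×10¹¹ K⁴.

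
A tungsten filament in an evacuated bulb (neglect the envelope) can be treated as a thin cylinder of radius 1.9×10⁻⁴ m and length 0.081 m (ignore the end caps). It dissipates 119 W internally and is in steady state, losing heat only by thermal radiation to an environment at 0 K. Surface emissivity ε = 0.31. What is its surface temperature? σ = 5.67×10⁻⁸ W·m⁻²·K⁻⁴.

Steady state: internal power = radiated power, P = εσA T⁴.
Radiating area A = 2πrL = 9.670×10⁻⁵ m².
T⁴ = P/(εσA) = 119/(0.31·5.67×10⁻⁸·9.670×10⁻⁵) = 7.001×10¹³ K⁴.
T = (7.001×10¹³)^(1/4).

T ≈ 2890 K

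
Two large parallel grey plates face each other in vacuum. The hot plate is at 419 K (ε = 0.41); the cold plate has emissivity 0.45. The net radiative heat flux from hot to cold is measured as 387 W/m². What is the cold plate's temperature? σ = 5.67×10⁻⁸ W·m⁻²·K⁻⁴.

q = σ(T₁⁴ − T₂⁴)/(1/ε₁ + 1/ε₂ − 1); denominator = 3.661.
T₂⁴ = T₁⁴ − q·(1/ε₁+1/ε₂−1)/σ = 3.082×10¹⁰ − 387·3.661/5.67×10⁻⁸
    = 5.832×10⁹ K⁴.

T₂ ≈ 276 K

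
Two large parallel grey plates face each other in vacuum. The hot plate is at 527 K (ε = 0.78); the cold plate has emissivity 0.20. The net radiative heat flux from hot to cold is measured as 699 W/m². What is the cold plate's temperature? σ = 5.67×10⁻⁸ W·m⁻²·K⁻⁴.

q = σ(T₁⁴ − T₂⁴)/(1/ε₁ + 1/ε₂ − 1); denominator = 5.282.
T₂⁴ = T₁⁴ − q·(1/ε₁+1/ε₂−1)/σ = 7.713×10¹⁰ − 699·5.282/5.67×10⁻⁸
    = 1.202×10¹⁰ K⁴.

T₂ ≈ 331 K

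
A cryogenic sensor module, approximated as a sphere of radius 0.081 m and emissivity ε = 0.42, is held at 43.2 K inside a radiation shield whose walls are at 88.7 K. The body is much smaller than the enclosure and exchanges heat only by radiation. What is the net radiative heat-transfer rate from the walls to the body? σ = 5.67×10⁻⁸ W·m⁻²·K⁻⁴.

For a small grey body in a large enclosure: P_net = εσA(T_body⁴ − T_wall⁴).
A = 4πr² = 0.08245 m²; T_body⁴ − T_wall⁴ = 3.483×10⁶ − 6.190×10⁷ = -5.842×10⁷ K⁴.
|P_net| = 0.42·5.67×10⁻⁸·0.08245·5.842×10⁷.

P_net ≈ 0.115 W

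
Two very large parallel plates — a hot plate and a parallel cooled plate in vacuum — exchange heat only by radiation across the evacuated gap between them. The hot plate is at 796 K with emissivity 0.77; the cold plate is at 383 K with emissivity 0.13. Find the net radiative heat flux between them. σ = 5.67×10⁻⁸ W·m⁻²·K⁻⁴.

q ≈ 2700 W/m²

For two infinite grey parallel plates, q = σ(T₁⁴ − T₂⁴)/(1/ε₁ + 1/ε₂ − 1).
T₁⁴ − T₂⁴ = 4.015×10¹¹ − 2.152×10¹⁰ = 3.800×10¹¹ K⁴.
1/ε₁ + 1/ε₂ − 1 = 1.299 + 7.692 − 1 = 7.991.
q = 5.67×10⁻⁸ × 3.800×10¹¹ / 7.991.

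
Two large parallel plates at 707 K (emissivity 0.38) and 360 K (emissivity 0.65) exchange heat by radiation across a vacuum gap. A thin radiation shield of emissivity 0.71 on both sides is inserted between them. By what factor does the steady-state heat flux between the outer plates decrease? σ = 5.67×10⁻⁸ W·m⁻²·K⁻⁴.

factor ≈ 1.57

Without shield: q₀ = σΔ(T⁴)/(1/ε₁+1/ε₂−1) with denominator 3.170.
With shield the two gaps are in series; the resistances add: (1/ε₁+1/ε_s−1)+(1/ε_s+1/ε₂−1) = 3.040+1.947 = 4.987.
Heat-flux ratio q₀/q = 4.987/3.170.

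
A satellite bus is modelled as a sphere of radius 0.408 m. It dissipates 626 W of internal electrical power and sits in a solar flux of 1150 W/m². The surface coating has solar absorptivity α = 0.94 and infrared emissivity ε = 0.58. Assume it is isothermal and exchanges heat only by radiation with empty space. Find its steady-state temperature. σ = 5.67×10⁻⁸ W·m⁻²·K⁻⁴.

T ≈ 363 K

At steady state, absorbed solar power + internal power = radiated power.
Absorbed: α·S·A_cross = 0.94·1150·0.5230 = 565.3 W (cross-section πr²).
Total input = 565.3 + 626 = 1191 W.
Radiated: εσ·A_surf·T⁴ with A_surf = 4πr² = 2.092 m².
T⁴ = 1191/(0.58·5.67×10⁻⁸·2.092) = 1.732×10¹⁰ K⁴.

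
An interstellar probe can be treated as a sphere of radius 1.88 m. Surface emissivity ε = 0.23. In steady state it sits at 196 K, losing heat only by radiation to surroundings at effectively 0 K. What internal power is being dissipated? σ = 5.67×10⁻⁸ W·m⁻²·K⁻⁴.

P ≈ 855 W

Steady state: P = εσA T⁴.
A = 4πr² = 44.41 m²; T⁴ = (196)⁴ = 1.476×10⁹ K⁴.
P = 0.23 × 5.67×10⁻⁸ × 44.41 × 1.476×10⁹.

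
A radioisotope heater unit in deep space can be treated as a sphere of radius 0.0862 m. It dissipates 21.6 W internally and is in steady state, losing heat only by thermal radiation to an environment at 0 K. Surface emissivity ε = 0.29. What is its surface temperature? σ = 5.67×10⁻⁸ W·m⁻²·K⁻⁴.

T ≈ 344 K

Steady state: internal power = radiated power, P = εσA T⁴.
Radiating area A = 4πr² = 0.09337 m².
T⁴ = P/(εσA) = 21.6/(0.29·5.67×10⁻⁸·0.09337) = 1.407×10¹⁰ K⁴.
T = (1.407×10¹⁰)^(1/4).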